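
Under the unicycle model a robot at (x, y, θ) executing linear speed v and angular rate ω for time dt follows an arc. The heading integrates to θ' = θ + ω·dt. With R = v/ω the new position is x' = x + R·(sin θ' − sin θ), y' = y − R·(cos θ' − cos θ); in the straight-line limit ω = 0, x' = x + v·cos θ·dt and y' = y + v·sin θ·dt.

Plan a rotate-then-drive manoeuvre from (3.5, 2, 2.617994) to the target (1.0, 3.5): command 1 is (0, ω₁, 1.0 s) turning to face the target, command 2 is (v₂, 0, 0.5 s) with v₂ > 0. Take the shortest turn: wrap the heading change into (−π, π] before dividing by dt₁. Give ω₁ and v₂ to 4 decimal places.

heading to target = atan2(3.5−2, 1−3.5) = 2.6012
Δθ = wrap(2.6012 − 2.6180) = -0.0168; ω₁ = Δθ/dt₁ = -0.0168
distance = √((1−3.5)² + (3.5−2)²) = 2.9155; v₂ = distance/dt₂ = 5.8310

ω₁ = -0.0168, v₂ = 5.8310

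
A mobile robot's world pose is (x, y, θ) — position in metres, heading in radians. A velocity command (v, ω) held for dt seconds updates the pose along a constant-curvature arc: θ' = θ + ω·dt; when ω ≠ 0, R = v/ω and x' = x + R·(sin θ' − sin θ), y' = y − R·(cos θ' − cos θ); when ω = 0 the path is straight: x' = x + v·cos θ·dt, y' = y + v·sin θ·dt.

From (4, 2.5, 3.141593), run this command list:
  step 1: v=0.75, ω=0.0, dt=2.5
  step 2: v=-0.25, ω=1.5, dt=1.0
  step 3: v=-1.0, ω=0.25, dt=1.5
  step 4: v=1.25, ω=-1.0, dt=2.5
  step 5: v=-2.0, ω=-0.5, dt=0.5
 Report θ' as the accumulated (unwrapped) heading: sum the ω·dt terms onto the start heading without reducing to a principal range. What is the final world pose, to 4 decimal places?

(0.9234, 2.0680, 2.2666)

step 1: θ'=3.1416 (straight) → pose (2.1250, 2.5000, 3.1416)
step 2: θ'=4.6416 (R=-0.1667) → pose (2.2912, 2.6549, 4.6416)
step 3: θ'=5.0166 (R=-4.0000) → pose (2.1176, 4.1360, 5.0166)
step 4: θ'=2.5166 (R=-1.2500) → pose (0.1936, 2.7478, 2.5166)
step 5: θ'=2.2666 (R=4.0000) → pose (0.9234, 2.0680, 2.2666)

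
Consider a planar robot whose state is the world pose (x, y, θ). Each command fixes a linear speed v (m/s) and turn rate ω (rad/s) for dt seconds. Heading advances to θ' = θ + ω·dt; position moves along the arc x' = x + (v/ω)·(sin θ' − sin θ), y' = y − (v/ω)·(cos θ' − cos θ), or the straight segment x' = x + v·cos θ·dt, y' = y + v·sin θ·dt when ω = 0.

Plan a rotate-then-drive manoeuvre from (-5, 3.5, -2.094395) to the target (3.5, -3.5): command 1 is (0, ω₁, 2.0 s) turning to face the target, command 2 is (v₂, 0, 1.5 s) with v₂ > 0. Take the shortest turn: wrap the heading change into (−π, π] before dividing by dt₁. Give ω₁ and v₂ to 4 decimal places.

ω₁ = 0.7027, v₂ = 7.3409

heading to target = atan2(-3.5−3.5, 3.5−-5) = -0.6889
Δθ = wrap(-0.6889 − -2.0944) = 1.4055; ω₁ = Δθ/dt₁ = 0.7027
distance = √((3.5−-5)² + (-3.5−3.5)²) = 11.0114; v₂ = distance/dt₂ = 7.3409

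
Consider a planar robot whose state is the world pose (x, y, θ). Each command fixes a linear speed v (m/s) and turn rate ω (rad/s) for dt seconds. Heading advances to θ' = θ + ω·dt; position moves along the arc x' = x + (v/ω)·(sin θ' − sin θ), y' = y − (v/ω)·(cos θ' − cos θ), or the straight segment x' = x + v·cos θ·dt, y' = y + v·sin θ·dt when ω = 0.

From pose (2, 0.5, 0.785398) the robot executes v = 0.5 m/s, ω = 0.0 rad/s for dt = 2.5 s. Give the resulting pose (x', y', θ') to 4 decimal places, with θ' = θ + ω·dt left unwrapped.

θ' = 0.7854 + 0.0·2.5 = 0.7854
ω = 0 → straight: x' = 2 + 0.5·cos(0.7854)·2.5 = 2.8839
y' = 0.5 + 0.5·sin(0.7854)·2.5 = 1.3839

(2.8839, 1.3839, 0.7854)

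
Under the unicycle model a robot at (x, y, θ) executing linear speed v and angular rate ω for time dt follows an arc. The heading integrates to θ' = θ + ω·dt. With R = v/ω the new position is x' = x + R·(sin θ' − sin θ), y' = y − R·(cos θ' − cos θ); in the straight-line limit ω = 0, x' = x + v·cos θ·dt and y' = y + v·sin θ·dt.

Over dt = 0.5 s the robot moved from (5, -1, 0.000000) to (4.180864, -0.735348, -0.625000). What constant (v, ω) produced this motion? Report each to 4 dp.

Δθ = -0.625000 − 0.000000 = -0.625000
ω = Δθ/dt = -0.625000/0.5 = -1.2500
R = Δx/(sin θ' − sin θ) = 1.4000
v = R·ω = 1.4000·-1.2500 = -1.7500

v = -1.7500, ω = -1.2500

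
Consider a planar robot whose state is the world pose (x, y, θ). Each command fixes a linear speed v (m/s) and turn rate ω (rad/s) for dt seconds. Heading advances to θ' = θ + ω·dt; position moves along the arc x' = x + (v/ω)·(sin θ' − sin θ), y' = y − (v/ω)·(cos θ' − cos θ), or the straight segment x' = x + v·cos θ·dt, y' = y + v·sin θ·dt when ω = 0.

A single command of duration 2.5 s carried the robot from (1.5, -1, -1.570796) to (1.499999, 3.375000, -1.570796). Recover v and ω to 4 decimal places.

Δθ = -1.570796 − -1.570796 = 0.000000
ω = Δθ/dt = 0.000000/2.5 = 0.0000
ω = 0 → v = (Δx·cos θ + Δy·sin θ)/dt = -1.7500

v = -1.7500, ω = 0.0000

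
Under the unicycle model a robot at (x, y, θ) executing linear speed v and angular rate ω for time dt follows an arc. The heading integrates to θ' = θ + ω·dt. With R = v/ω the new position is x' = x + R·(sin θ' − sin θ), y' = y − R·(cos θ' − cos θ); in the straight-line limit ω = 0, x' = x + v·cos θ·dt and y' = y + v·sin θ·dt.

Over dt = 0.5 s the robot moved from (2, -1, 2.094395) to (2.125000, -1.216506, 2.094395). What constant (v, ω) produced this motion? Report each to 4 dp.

Δθ = 2.094395 − 2.094395 = 0.000000
ω = Δθ/dt = 0.000000/0.5 = 0.0000
ω = 0 → v = (Δx·cos θ + Δy·sin θ)/dt = -0.5000

v = -0.5000, ω = 0.0000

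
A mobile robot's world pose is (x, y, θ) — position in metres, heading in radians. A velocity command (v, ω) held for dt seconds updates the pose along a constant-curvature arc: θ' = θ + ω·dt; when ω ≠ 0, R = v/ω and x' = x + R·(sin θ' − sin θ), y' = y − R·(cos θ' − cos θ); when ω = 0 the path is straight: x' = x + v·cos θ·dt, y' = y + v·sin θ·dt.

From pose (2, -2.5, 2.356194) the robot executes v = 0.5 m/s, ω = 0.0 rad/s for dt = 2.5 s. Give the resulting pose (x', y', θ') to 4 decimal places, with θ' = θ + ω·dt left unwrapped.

θ' = 2.3562 + 0.0·2.5 = 2.3562
ω = 0 → straight: x' = 2 + 0.5·cos(2.3562)·2.5 = 1.1161
y' = -2.5 + 0.5·sin(2.3562)·2.5 = -1.6161

(1.1161, -1.6161, 2.3562)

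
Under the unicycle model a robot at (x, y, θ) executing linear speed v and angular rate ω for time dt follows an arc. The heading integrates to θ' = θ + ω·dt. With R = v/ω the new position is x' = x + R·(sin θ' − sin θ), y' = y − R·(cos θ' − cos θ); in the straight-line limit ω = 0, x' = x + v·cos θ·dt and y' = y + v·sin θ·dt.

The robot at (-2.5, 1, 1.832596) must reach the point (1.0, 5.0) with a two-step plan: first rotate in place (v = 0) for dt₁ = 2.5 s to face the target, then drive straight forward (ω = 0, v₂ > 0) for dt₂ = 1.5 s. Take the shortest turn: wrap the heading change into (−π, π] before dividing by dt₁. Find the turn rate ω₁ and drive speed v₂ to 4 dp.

heading to target = atan2(5−1, 1−-2.5) = 0.8520
Δθ = wrap(0.8520 − 1.8326) = -0.9806; ω₁ = Δθ/dt₁ = -0.3923
distance = √((1−-2.5)² + (5−1)²) = 5.3151; v₂ = distance/dt₂ = 3.5434

ω₁ = -0.3923, v₂ = 3.5434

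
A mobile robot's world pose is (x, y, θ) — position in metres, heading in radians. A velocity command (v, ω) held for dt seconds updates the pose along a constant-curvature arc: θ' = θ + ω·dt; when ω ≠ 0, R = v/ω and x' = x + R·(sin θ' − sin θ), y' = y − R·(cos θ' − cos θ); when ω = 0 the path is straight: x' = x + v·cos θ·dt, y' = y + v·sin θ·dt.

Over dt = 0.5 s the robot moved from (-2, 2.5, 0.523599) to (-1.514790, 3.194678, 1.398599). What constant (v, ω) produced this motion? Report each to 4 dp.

v = 1.7500, ω = 1.7500

Δθ = 1.398599 − 0.523599 = 0.875000
ω = Δθ/dt = 0.875000/0.5 = 1.7500
R = −Δy/(cos θ' − cos θ) = 1.0000
v = R·ω = 1.0000·1.7500 = 1.7500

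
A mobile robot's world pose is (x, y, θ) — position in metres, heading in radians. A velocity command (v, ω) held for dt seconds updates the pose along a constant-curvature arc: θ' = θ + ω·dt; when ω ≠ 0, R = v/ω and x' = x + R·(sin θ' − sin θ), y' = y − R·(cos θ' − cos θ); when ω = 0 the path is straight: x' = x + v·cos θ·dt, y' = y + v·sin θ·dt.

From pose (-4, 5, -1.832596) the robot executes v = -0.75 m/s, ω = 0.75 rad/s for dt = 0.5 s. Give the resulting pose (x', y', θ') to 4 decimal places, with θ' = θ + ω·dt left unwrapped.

θ' = -1.8326 + 0.75·0.5 = -1.4576
R = v/ω = -0.75/0.75 = -1.0000
x' = -4 + -1.0000·(sin -1.4576 − sin -1.8326) = -3.9723
y' = 5 − -1.0000·(cos -1.4576 − cos -1.8326) = 5.3718

(-3.9723, 5.3718, -1.4576)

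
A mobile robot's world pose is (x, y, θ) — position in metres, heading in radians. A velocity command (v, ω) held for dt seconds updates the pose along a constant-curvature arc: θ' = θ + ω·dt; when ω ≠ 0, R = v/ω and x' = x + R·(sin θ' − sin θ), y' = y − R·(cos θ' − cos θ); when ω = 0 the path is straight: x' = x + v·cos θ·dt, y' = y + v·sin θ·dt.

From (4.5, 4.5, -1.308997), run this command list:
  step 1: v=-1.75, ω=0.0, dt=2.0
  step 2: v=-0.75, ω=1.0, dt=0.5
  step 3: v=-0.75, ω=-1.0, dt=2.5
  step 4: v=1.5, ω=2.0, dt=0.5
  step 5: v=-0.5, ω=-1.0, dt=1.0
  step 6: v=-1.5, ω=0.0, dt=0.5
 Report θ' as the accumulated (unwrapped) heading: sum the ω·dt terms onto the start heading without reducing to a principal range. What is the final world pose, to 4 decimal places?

(4.5930, 9.2582, -3.3090)

step 1: θ'=-1.3090 (straight) → pose (3.5941, 7.8807, -1.3090)
step 2: θ'=-0.8090 (R=-0.7500) → pose (3.4124, 8.2043, -0.8090)
step 3: θ'=-3.3090 (R=0.7500) → pose (4.0800, 9.4615, -3.3090)
step 4: θ'=-2.3090 (R=0.7500) → pose (3.4003, 9.2267, -2.3090)
step 5: θ'=-3.3090 (R=0.5000) → pose (3.8535, 9.3832, -3.3090)
step 6: θ'=-3.3090 (straight) → pose (4.5930, 9.2582, -3.3090)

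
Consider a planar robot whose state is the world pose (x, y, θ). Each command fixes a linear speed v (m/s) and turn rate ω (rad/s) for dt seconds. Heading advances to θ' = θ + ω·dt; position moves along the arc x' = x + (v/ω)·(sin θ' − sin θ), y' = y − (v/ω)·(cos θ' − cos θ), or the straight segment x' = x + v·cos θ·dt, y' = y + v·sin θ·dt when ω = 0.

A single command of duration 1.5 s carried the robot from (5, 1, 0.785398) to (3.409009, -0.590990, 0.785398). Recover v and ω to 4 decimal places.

v = -1.5000, ω = 0.0000

Δθ = 0.785398 − 0.785398 = 0.000000
ω = Δθ/dt = 0.000000/1.5 = 0.0000
ω = 0 → v = (Δx·cos θ + Δy·sin θ)/dt = -1.5000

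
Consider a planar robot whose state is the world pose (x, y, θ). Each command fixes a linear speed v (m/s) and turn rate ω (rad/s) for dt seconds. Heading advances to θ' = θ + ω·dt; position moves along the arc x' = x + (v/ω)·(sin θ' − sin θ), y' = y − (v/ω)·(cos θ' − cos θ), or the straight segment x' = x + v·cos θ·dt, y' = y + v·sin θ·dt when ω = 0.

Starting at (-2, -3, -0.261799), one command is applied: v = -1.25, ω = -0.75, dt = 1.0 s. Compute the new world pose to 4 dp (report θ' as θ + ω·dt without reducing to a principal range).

(-2.9816, -2.2740, -1.0118)

θ' = -0.2618 + -0.75·1.0 = -1.0118
R = v/ω = -1.25/-0.75 = 1.6667
x' = -2 + 1.6667·(sin -1.0118 − sin -0.2618) = -2.9816
y' = -3 − 1.6667·(cos -1.0118 − cos -0.2618) = -2.2740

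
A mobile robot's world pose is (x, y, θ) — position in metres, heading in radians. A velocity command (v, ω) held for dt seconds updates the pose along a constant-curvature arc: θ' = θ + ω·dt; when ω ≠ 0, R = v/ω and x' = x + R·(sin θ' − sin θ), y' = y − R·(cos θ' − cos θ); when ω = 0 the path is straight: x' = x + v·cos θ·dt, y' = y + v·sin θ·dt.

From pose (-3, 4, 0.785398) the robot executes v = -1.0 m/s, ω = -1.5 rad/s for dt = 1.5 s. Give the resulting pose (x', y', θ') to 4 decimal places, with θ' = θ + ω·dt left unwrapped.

θ' = 0.7854 + -1.5·1.5 = -1.4646
R = v/ω = -1.0/-1.5 = 0.6667
x' = -3 + 0.6667·(sin -1.4646 − sin 0.7854) = -4.1343
y' = 4 − 0.6667·(cos -1.4646 − cos 0.7854) = 4.4007

(-4.1343, 4.4007, -1.4646)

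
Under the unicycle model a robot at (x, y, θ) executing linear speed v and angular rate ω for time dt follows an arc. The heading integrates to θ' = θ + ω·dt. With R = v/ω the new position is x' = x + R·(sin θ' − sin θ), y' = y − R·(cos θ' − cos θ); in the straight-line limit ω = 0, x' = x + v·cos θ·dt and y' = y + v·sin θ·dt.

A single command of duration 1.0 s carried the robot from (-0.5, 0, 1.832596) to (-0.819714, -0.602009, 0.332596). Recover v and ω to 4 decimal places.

Δθ = 0.332596 − 1.832596 = -1.500000
ω = Δθ/dt = -1.500000/1.0 = -1.5000
R = −Δy/(cos θ' − cos θ) = 0.5000
v = R·ω = 0.5000·-1.5000 = -0.7500

v = -0.7500, ω = -1.5000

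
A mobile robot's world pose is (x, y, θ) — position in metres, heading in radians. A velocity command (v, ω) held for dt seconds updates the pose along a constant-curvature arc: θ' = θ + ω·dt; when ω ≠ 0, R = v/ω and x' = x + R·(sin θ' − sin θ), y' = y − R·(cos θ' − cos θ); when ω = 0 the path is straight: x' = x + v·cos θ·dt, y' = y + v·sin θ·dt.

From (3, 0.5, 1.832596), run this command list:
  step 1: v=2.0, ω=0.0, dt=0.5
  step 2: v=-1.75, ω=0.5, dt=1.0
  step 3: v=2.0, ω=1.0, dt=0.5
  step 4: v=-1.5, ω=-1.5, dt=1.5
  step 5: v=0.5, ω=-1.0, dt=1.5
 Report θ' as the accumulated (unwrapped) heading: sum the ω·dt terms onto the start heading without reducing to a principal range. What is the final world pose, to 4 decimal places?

step 1: θ'=1.8326 (straight) → pose (2.7412, 1.4659, 1.8326)
step 2: θ'=2.3326 (R=-3.5000) → pose (3.5893, -0.0440, 2.3326)
step 3: θ'=2.8326 (R=2.0000) → pose (2.7504, 0.4808, 2.8326)
step 4: θ'=0.5826 (R=1.0000) → pose (2.9964, -1.3068, 0.5826)
step 5: θ'=-0.9174 (R=-0.5000) → pose (3.6686, -1.4204, -0.9174)

(3.6686, -1.4204, -0.9174)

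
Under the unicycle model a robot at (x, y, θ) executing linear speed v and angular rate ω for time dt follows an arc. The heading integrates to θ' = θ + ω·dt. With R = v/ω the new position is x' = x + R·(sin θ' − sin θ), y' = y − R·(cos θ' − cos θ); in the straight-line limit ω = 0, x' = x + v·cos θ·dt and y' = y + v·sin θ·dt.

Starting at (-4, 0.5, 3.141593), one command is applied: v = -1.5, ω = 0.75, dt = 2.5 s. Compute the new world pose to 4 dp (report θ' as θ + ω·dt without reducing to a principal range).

(-2.0918, 3.0991, 5.0166)

θ' = 3.1416 + 0.75·2.5 = 5.0166
R = v/ω = -1.5/0.75 = -2.0000
x' = -4 + -2.0000·(sin 5.0166 − sin 3.1416) = -2.0918
y' = 0.5 − -2.0000·(cos 5.0166 − cos 3.1416) = 3.0991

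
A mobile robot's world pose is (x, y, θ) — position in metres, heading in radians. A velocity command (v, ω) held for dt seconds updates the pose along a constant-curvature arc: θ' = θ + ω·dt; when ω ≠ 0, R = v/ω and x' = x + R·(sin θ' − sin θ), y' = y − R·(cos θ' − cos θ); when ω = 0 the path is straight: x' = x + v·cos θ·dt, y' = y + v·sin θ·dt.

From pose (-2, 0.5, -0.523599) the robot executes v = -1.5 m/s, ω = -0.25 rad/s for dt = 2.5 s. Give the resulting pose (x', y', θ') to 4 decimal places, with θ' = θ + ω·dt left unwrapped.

θ' = -0.5236 + -0.25·2.5 = -1.1486
R = v/ω = -1.5/-0.25 = 6.0000
x' = -2 + 6.0000·(sin -1.1486 − sin -0.5236) = -4.4731
y' = 0.5 − 6.0000·(cos -1.1486 − cos -0.5236) = 3.2376

(-4.4731, 3.2376, -1.1486)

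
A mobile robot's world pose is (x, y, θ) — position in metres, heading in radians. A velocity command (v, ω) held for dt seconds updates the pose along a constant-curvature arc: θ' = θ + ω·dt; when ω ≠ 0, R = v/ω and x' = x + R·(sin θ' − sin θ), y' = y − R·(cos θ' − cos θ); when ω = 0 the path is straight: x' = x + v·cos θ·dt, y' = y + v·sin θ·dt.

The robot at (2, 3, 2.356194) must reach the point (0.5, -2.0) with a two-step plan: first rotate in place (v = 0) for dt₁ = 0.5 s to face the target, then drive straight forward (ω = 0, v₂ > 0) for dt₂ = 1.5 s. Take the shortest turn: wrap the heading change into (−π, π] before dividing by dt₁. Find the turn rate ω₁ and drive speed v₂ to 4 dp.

heading to target = atan2(-2−3, 0.5−2) = -1.8623
Δθ = wrap(-1.8623 − 2.3562) = 2.0647; ω₁ = Δθ/dt₁ = 4.1295
distance = √((0.5−2)² + (-2−3)²) = 5.2202; v₂ = distance/dt₂ = 3.4801

ω₁ = 4.1295, v₂ = 3.4801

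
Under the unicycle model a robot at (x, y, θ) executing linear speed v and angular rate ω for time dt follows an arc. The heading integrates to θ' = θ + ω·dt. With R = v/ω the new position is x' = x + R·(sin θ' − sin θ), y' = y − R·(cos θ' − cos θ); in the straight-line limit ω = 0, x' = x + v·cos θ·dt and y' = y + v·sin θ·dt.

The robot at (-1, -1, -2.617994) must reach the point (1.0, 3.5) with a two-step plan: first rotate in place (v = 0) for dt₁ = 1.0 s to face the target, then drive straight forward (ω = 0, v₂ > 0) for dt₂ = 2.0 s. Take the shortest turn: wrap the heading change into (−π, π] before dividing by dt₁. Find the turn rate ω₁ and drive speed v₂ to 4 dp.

ω₁ = -2.5126, v₂ = 2.4622

heading to target = atan2(3.5−-1, 1−-1) = 1.1526
Δθ = wrap(1.1526 − -2.6180) = -2.5126; ω₁ = Δθ/dt₁ = -2.5126
distance = √((1−-1)² + (3.5−-1)²) = 4.9244; v₂ = distance/dt₂ = 2.4622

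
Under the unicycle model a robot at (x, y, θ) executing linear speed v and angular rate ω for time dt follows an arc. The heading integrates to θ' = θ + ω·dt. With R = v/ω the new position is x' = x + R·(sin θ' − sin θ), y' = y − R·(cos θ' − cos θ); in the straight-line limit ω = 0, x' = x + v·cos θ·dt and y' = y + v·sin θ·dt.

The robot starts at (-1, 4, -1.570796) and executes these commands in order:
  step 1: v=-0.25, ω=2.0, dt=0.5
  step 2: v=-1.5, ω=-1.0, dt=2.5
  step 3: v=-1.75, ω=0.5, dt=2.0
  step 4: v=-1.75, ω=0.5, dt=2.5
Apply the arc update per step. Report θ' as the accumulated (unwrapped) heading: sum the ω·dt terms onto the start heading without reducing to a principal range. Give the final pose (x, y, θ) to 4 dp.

(1.9602, 12.7406, -0.8208)

step 1: θ'=-0.5708 (R=-0.1250) → pose (-1.0575, 4.1052, -0.5708)
step 2: θ'=-3.0708 (R=1.5000) → pose (-0.3531, 6.8636, -3.0708)
step 3: θ'=-2.0708 (R=-3.5000) → pose (2.4708, 8.6769, -2.0708)
step 4: θ'=-0.8208 (R=-3.5000) → pose (1.9602, 12.7406, -0.8208)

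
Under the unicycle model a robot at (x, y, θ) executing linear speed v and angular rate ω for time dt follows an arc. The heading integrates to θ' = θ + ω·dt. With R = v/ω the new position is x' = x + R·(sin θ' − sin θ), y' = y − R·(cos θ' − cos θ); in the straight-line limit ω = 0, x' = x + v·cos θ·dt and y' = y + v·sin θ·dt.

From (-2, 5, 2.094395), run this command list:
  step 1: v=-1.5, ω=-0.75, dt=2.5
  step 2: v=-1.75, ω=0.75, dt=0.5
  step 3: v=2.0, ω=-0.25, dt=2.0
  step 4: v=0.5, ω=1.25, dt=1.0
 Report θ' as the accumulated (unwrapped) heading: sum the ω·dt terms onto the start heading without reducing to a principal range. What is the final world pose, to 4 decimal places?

(-0.0175, 3.3486, 1.3444)

step 1: θ'=0.2194 (R=2.0000) → pose (-3.2968, 2.0479, 0.2194)
step 2: θ'=0.5944 (R=-2.3333) → pose (-4.0956, 1.7037, 0.5944)
step 3: θ'=0.0944 (R=-8.0000) → pose (-0.3696, 3.0402, 0.0944)
step 4: θ'=1.3444 (R=0.4000) → pose (-0.0175, 3.3486, 1.3444)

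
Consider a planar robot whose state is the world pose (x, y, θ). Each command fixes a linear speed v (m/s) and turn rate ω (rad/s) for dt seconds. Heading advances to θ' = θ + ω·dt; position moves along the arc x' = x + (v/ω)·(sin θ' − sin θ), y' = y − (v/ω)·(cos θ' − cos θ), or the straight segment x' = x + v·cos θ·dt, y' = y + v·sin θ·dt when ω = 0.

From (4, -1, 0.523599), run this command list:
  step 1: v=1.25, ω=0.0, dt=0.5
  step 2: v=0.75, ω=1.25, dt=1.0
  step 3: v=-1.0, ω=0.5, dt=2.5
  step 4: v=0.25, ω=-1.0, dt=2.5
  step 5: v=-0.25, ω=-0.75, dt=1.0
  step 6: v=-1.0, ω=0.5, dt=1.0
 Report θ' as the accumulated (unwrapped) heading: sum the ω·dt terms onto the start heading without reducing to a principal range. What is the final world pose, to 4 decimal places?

(5.2261, -1.2250, 0.2736)

step 1: θ'=0.5236 (straight) → pose (4.5413, -0.6875, 0.5236)
step 2: θ'=1.7736 (R=0.6000) → pose (4.8290, -0.0470, 1.7736)
step 3: θ'=3.0236 (R=-2.0000) → pose (6.5525, -1.6303, 3.0236)
step 4: θ'=0.5236 (R=-0.2500) → pose (6.4570, -1.1655, 0.5236)
step 5: θ'=-0.2264 (R=0.3333) → pose (6.2155, -1.2017, -0.2264)
step 6: θ'=0.2736 (R=-2.0000) → pose (5.2261, -1.2250, 0.2736)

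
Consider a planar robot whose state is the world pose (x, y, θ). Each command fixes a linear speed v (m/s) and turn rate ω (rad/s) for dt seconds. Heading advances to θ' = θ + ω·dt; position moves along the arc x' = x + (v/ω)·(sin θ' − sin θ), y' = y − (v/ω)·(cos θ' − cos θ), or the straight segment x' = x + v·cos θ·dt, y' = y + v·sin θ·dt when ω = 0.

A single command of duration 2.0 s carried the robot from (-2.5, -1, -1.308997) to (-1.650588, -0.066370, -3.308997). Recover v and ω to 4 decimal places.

Δθ = -3.308997 − -1.308997 = -2.000000
ω = Δθ/dt = -2.000000/2.0 = -1.0000
R = −Δy/(cos θ' − cos θ) = 0.7500
v = R·ω = 0.7500·-1.0000 = -0.7500

v = -0.7500, ω = -1.0000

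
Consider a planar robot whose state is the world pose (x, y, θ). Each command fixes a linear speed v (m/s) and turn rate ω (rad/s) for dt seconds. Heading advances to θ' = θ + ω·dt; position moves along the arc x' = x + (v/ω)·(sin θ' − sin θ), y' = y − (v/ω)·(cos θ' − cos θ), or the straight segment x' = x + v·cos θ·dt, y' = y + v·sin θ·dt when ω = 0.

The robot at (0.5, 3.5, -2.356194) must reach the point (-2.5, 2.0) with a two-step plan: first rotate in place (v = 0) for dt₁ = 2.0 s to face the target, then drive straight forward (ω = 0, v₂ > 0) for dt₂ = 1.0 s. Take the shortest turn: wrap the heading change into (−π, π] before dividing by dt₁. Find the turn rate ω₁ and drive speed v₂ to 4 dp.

heading to target = atan2(2−3.5, -2.5−0.5) = -2.6779
Δθ = wrap(-2.6779 − -2.3562) = -0.3218; ω₁ = Δθ/dt₁ = -0.1609
distance = √((-2.5−0.5)² + (2−3.5)²) = 3.3541; v₂ = distance/dt₂ = 3.3541

ω₁ = -0.1609, v₂ = 3.3541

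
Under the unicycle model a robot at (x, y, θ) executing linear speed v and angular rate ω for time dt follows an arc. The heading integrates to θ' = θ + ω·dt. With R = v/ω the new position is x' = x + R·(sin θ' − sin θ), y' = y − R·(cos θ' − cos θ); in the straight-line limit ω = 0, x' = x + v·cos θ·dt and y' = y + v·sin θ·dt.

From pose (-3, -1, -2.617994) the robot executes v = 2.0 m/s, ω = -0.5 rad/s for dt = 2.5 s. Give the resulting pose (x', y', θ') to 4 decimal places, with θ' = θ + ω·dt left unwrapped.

θ' = -2.6180 + -0.5·2.5 = -3.8680
R = v/ω = 2.0/-0.5 = -4.0000
x' = -3 + -4.0000·(sin -3.8680 − sin -2.6180) = -7.6567
y' = -1 − -4.0000·(cos -3.8680 − cos -2.6180) = -0.5262

(-7.6567, -0.5262, -3.8680)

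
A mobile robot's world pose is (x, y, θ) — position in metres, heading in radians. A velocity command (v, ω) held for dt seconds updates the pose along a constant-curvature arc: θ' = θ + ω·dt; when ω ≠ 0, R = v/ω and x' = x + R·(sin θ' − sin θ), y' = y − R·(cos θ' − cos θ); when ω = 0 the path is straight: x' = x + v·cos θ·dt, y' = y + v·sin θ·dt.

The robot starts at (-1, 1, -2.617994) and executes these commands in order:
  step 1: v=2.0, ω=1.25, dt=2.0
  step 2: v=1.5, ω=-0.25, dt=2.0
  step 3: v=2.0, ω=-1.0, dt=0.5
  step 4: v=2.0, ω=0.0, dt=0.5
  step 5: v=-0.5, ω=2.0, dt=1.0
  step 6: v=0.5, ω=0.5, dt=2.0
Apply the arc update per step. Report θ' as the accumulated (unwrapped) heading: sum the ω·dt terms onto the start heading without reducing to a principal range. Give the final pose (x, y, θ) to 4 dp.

step 1: θ'=-0.1180 (R=1.6000) → pose (-0.3884, -1.9745, -0.1180)
step 2: θ'=-0.6180 (R=-6.0000) → pose (2.3817, -3.0425, -0.6180)
step 3: θ'=-1.1180 (R=-2.0000) → pose (3.0214, -3.7977, -1.1180)
step 4: θ'=-1.1180 (straight) → pose (3.4589, -4.6969, -1.1180)
step 5: θ'=0.8820 (R=-0.2500) → pose (3.0411, -4.6473, 0.8820)
step 6: θ'=1.8820 (R=1.0000) → pose (3.2210, -3.7055, 1.8820)

(3.2210, -3.7055, 1.8820)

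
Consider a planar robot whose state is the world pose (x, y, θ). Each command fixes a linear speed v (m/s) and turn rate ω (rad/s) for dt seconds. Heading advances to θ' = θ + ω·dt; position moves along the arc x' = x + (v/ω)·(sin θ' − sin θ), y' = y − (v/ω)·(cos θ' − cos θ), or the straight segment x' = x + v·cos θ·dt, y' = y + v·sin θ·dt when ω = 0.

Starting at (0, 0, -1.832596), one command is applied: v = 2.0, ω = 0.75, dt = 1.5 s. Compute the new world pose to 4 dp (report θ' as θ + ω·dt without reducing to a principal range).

(0.8424, -2.7167, -0.7076)

θ' = -1.8326 + 0.75·1.5 = -0.7076
R = v/ω = 2.0/0.75 = 2.6667
x' = 0 + 2.6667·(sin -0.7076 − sin -1.8326) = 0.8424
y' = 0 − 2.6667·(cos -0.7076 − cos -1.8326) = -2.7167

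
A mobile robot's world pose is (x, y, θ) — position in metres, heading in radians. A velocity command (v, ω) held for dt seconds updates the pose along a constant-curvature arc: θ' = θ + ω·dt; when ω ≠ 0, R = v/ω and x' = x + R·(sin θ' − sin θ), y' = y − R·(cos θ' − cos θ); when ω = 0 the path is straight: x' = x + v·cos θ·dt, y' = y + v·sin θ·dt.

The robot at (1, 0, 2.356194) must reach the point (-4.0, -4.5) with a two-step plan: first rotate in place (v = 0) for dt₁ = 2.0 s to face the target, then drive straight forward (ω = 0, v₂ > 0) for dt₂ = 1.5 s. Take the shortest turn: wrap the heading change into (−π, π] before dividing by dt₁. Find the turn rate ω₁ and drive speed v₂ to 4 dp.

ω₁ = 0.7591, v₂ = 4.4845

heading to target = atan2(-4.5−0, -4−1) = -2.4088
Δθ = wrap(-2.4088 − 2.3562) = 1.5182; ω₁ = Δθ/dt₁ = 0.7591
distance = √((-4−1)² + (-4.5−0)²) = 6.7268; v₂ = distance/dt₂ = 4.4845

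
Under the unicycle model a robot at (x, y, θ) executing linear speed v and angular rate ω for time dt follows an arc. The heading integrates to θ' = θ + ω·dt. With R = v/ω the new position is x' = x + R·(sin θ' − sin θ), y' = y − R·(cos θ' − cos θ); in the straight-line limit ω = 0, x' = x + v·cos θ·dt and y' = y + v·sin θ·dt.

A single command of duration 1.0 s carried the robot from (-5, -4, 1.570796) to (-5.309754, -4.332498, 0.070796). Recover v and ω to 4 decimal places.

Δθ = 0.070796 − 1.570796 = -1.500000
ω = Δθ/dt = -1.500000/1.0 = -1.5000
R = −Δy/(cos θ' − cos θ) = 0.3333
v = R·ω = 0.3333·-1.5000 = -0.5000

v = -0.5000, ω = -1.5000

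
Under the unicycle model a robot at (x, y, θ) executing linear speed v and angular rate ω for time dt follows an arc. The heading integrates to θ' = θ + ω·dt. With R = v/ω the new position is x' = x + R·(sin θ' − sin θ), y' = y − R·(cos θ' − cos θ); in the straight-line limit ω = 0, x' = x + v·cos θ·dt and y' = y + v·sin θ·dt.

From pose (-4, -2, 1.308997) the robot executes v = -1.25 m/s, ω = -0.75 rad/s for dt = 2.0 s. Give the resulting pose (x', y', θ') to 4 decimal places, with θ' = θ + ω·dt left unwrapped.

(-5.9263, -3.2050, -0.1910)

θ' = 1.3090 + -0.75·2.0 = -0.1910
R = v/ω = -1.25/-0.75 = 1.6667
x' = -4 + 1.6667·(sin -0.1910 − sin 1.3090) = -5.9263
y' = -2 − 1.6667·(cos -0.1910 − cos 1.3090) = -3.2050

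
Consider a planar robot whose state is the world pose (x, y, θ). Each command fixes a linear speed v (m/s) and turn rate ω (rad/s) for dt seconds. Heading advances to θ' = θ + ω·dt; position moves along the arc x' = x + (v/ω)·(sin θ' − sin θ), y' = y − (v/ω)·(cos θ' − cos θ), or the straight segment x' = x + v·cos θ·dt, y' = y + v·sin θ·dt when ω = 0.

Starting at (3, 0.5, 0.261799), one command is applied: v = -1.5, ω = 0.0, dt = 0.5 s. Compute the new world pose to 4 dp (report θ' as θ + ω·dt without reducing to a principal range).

θ' = 0.2618 + 0.0·0.5 = 0.2618
ω = 0 → straight: x' = 3 + -1.5·cos(0.2618)·0.5 = 2.2756
y' = 0.5 + -1.5·sin(0.2618)·0.5 = 0.3059

(2.2756, 0.3059, 0.2618)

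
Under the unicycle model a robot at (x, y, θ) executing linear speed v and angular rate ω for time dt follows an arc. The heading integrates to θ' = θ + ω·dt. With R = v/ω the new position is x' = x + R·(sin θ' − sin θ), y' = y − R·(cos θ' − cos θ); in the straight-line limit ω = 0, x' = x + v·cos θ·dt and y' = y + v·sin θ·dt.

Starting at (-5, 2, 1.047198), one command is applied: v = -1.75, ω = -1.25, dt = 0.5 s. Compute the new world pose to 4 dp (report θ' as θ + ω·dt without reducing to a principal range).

θ' = 1.0472 + -1.25·0.5 = 0.4222
R = v/ω = -1.75/-1.25 = 1.4000
x' = -5 + 1.4000·(sin 0.4222 − sin 1.0472) = -5.6388
y' = 2 − 1.4000·(cos 0.4222 − cos 1.0472) = 1.4229

(-5.6388, 1.4229, 0.4222)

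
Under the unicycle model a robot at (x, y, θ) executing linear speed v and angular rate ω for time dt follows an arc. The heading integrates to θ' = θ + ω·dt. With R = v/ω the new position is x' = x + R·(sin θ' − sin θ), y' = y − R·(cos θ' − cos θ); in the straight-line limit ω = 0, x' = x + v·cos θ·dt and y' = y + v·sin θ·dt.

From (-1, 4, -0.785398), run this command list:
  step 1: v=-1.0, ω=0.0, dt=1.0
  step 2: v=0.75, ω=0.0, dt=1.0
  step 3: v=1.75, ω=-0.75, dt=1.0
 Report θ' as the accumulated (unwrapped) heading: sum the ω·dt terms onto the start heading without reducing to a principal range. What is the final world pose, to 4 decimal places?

(-0.4948, 2.6094, -1.5354)

step 1: θ'=-0.7854 (straight) → pose (-1.7071, 4.7071, -0.7854)
step 2: θ'=-0.7854 (straight) → pose (-1.1768, 4.1768, -0.7854)
step 3: θ'=-1.5354 (R=-2.3333) → pose (-0.4948, 2.6094, -1.5354)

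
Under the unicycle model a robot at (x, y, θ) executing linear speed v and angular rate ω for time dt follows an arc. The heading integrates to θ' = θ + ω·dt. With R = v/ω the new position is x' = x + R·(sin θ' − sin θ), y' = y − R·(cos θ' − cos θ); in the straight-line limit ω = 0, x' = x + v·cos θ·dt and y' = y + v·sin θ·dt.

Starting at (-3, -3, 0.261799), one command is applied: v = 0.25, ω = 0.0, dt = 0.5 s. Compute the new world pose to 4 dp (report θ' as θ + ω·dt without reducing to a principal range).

θ' = 0.2618 + 0.0·0.5 = 0.2618
ω = 0 → straight: x' = -3 + 0.25·cos(0.2618)·0.5 = -2.8793
y' = -3 + 0.25·sin(0.2618)·0.5 = -2.9676

(-2.8793, -2.9676, 0.2618)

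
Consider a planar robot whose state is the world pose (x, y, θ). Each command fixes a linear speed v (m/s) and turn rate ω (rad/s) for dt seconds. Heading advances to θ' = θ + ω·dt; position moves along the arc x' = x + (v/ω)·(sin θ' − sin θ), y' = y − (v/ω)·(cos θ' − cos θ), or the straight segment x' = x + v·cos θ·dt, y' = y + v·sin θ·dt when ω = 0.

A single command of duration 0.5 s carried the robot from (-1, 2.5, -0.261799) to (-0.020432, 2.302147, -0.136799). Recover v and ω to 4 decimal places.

Δθ = -0.136799 − -0.261799 = 0.125000
ω = Δθ/dt = 0.125000/0.5 = 0.2500
R = Δx/(sin θ' − sin θ) = 8.0000
v = R·ω = 8.0000·0.2500 = 2.0000

v = 2.0000, ω = 0.2500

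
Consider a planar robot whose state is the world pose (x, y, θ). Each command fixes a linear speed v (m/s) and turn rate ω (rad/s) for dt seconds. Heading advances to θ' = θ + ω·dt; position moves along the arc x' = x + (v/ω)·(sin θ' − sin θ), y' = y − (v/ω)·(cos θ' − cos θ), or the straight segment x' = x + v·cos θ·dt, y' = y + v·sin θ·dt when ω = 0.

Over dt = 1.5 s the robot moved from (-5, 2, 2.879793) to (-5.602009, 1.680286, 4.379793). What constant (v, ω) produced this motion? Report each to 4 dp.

Δθ = 4.379793 − 2.879793 = 1.500000
ω = Δθ/dt = 1.500000/1.5 = 1.0000
R = Δx/(sin θ' − sin θ) = 0.5000
v = R·ω = 0.5000·1.0000 = 0.5000

v = 0.5000, ω = 1.0000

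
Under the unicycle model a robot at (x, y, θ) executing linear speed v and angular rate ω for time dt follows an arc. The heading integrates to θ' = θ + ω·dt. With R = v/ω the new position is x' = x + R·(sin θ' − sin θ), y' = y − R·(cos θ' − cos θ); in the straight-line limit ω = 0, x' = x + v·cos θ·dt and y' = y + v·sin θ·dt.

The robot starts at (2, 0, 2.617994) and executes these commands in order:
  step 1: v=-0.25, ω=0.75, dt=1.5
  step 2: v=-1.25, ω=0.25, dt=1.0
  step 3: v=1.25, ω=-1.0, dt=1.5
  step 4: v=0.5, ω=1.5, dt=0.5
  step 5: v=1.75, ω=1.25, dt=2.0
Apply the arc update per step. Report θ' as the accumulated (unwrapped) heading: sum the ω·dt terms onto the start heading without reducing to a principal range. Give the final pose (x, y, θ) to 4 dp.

step 1: θ'=3.7430 (R=-0.3333) → pose (2.3553, 0.0138, 3.7430)
step 2: θ'=3.9930 (R=-5.0000) → pose (3.2873, 0.8419, 3.9930)
step 3: θ'=2.4930 (R=-1.2500) → pose (1.5920, 0.6694, 2.4930)
step 4: θ'=3.2430 (R=0.3333) → pose (1.3569, 0.7354, 3.2430)
step 5: θ'=5.7430 (R=1.4000) → pose (0.7786, -1.8581, 5.7430)

(0.7786, -1.8581, 5.7430)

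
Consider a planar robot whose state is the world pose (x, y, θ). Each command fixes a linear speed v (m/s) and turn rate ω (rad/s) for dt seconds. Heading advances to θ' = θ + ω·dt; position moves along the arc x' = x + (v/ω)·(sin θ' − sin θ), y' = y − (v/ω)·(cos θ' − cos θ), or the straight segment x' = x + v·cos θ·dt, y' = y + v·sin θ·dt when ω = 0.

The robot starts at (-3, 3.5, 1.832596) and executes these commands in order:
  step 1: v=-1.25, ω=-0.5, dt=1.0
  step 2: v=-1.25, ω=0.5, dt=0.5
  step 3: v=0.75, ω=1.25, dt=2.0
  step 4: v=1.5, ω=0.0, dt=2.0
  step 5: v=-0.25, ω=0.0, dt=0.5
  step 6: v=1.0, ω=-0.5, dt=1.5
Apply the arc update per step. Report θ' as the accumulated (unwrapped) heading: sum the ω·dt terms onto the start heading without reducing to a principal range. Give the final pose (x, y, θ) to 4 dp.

(-7.0706, -1.1191, 3.3326)

step 1: θ'=1.3326 (R=2.5000) → pose (-2.9854, 2.2631, 1.3326)
step 2: θ'=1.5826 (R=-2.5000) → pose (-3.0558, 1.6437, 1.5826)
step 3: θ'=4.0826 (R=0.6000) → pose (-4.1407, 1.9900, 4.0826)
step 4: θ'=4.0826 (straight) → pose (-5.9076, -0.4345, 4.0826)
step 5: θ'=4.0826 (straight) → pose (-5.8340, -0.3334, 4.0826)
step 6: θ'=3.3326 (R=-2.0000) → pose (-7.0706, -1.1191, 3.3326)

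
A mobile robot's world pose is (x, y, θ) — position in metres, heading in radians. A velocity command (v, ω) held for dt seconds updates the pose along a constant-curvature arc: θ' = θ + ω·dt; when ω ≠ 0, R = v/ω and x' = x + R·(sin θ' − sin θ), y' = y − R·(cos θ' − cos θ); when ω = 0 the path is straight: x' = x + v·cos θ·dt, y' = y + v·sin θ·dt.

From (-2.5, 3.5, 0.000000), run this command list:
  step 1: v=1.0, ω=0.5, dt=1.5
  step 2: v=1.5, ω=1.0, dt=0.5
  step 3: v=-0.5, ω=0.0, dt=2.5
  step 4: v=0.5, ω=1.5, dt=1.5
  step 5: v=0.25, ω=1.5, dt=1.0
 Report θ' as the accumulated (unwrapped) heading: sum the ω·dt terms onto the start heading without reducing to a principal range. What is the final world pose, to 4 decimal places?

(-1.6645, 3.6888, 5.0000)

step 1: θ'=0.7500 (R=2.0000) → pose (-1.1367, 4.0366, 0.7500)
step 2: θ'=1.2500 (R=1.5000) → pose (-0.7357, 4.6612, 1.2500)
step 3: θ'=1.2500 (straight) → pose (-1.1299, 3.4749, 1.2500)
step 4: θ'=3.5000 (R=0.3333) → pose (-1.5631, 3.8922, 3.5000)
step 5: θ'=5.0000 (R=0.1667) → pose (-1.6645, 3.6888, 5.0000)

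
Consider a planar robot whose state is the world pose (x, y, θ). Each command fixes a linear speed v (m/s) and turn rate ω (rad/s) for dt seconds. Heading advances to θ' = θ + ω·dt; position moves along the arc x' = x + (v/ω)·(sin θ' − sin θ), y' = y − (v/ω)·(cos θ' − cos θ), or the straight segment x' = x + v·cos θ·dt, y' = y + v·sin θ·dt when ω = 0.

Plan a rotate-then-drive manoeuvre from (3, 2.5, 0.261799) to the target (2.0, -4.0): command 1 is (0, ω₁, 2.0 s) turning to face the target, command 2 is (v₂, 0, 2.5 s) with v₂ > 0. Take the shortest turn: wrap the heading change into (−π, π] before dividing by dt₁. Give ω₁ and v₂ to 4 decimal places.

ω₁ = -0.9926, v₂ = 2.6306

heading to target = atan2(-4−2.5, 2−3) = -1.7234
Δθ = wrap(-1.7234 − 0.2618) = -1.9852; ω₁ = Δθ/dt₁ = -0.9926
distance = √((2−3)² + (-4−2.5)²) = 6.5765; v₂ = distance/dt₂ = 2.6306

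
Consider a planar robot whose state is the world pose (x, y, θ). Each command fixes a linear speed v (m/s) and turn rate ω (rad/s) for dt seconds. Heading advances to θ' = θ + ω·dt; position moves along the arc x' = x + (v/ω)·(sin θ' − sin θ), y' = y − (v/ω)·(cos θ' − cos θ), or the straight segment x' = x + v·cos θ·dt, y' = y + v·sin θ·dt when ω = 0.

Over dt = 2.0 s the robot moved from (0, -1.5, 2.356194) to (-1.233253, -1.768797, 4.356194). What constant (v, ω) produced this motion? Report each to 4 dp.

v = 0.7500, ω = 1.0000

Δθ = 4.356194 − 2.356194 = 2.000000
ω = Δθ/dt = 2.000000/2.0 = 1.0000
R = Δx/(sin θ' − sin θ) = 0.7500
v = R·ω = 0.7500·1.0000 = 0.7500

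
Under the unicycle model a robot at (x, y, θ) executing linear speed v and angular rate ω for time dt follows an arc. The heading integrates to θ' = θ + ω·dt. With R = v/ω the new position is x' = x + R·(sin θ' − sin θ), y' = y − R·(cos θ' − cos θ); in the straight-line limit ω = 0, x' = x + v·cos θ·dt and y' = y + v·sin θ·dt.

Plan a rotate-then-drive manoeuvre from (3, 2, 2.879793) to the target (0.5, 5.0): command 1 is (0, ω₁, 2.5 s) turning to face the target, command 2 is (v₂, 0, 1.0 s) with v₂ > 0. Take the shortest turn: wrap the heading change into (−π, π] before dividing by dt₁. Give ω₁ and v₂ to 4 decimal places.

ω₁ = -0.2457, v₂ = 3.9051

heading to target = atan2(5−2, 0.5−3) = 2.2655
Δθ = wrap(2.2655 − 2.8798) = -0.6143; ω₁ = Δθ/dt₁ = -0.2457
distance = √((0.5−3)² + (5−2)²) = 3.9051; v₂ = distance/dt₂ = 3.9051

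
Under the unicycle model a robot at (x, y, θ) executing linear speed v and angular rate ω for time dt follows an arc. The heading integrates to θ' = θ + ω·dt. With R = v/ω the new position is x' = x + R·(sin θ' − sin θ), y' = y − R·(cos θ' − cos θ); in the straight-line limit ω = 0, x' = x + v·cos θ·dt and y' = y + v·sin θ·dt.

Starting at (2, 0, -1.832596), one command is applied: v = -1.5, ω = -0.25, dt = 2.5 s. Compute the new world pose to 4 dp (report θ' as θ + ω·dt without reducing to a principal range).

θ' = -1.8326 + -0.25·2.5 = -2.4576
R = v/ω = -1.5/-0.25 = 6.0000
x' = 2 + 6.0000·(sin -2.4576 − sin -1.8326) = 4.0042
y' = 0 − 6.0000·(cos -2.4576 − cos -1.8326) = 3.0974

(4.0042, 3.0974, -2.4576)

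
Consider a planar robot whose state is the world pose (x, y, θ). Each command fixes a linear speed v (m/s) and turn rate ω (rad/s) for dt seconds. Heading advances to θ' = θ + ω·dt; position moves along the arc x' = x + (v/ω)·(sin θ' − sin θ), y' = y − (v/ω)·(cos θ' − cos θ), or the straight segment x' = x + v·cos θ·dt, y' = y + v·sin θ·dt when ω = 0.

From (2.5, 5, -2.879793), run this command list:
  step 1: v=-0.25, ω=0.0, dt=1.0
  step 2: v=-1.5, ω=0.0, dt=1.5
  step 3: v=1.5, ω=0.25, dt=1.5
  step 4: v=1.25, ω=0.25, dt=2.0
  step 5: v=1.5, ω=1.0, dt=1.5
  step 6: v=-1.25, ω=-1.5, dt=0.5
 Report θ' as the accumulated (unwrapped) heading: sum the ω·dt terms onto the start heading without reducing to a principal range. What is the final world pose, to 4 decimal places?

step 1: θ'=-2.8798 (straight) → pose (2.7415, 5.0647, -2.8798)
step 2: θ'=-2.8798 (straight) → pose (4.9148, 5.6470, -2.8798)
step 3: θ'=-2.5048 (R=6.0000) → pose (2.9000, 4.6755, -2.5048)
step 4: θ'=-2.0048 (R=5.0000) → pose (1.3366, 2.7580, -2.0048)
step 5: θ'=-0.5048 (R=1.5000) → pose (1.9721, 0.8143, -0.5048)
step 6: θ'=-1.2548 (R=0.8333) → pose (1.5831, 1.2848, -1.2548)

(1.5831, 1.2848, -1.2548)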